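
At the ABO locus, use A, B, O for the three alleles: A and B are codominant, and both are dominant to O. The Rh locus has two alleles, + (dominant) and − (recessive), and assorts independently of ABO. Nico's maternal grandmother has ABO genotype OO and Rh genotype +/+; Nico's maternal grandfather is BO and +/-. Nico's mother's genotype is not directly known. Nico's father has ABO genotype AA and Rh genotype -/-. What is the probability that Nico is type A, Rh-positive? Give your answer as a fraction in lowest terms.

9/16

Nico's mother's ABO genotype from OO × BO: 1/2 BO, 1/2 OO.
Crossing each possibility with the father AA and summing P(type A): 1/2·1/2 + 1/2·1 = 3/4.
Similarly for Rh via the mother's Rh distribution: P(Rh+) = 3/4.
Independent loci: 3/4 × 3/4 = 9/16.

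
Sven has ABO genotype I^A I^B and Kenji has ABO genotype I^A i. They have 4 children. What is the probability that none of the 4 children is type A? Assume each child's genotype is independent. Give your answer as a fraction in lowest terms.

1/16

ABO cross I^A I^B × I^A i → 1/2 A, 1/4 B, 1/4 AB.
So P(type A) = 1/2 per child.
P(not type A) = 1/2 for one child; (1/2)^4 = 1/16.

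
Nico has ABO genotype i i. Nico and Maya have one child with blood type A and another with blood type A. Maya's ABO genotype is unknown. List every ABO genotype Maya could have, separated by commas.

For each candidate genotype of Maya, check whether crossing it with i i can produce every observed child phenotype.
  I^A I^A → possible child types {A} ✓
  I^A I^B → possible child types {A, B} ✓
  I^A i → possible child types {O, A} ✓
  I^B I^B → possible child types {B} ✗
  I^B i → possible child types {O, B} ✗
  i i → possible child types {O} ✗

I^A I^A, I^A I^B, I^A i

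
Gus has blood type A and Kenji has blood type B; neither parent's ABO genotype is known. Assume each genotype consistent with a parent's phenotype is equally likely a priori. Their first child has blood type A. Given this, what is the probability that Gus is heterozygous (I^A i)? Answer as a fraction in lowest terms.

Possible genotypes: Gus ∈ {I^A I^A, I^A i}; Kenji ∈ {I^B I^B, I^B i}.
Weight each parental genotype pair by prior × P(type-A child):
  I^A I^A × I^B i: posterior weight 2/3.
  I^A i × I^B i: posterior weight 1/3.
Sum the posterior weight over pairs where Gus is I^A i: 1/3.

1/3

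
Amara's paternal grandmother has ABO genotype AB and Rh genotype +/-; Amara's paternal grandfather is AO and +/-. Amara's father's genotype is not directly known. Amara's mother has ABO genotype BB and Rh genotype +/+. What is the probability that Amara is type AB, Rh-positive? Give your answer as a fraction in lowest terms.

1/2

Amara's father's ABO genotype from AB × AO: 1/4 AA, 1/4 AB, 1/4 AO, 1/4 BO.
Crossing each possibility with the mother BB and summing P(type AB): 1/4·1 + 1/4·1/2 + 1/4·1/2 + 1/4·0 = 1/2.
Similarly for Rh via the father's Rh distribution: P(Rh+) = 1.
Independent loci: 1/2 × 1 = 1/2.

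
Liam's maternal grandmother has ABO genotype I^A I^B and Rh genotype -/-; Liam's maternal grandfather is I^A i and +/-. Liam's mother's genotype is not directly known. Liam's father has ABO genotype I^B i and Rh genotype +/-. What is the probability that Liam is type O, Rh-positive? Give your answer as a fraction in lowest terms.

5/64

Liam's mother's ABO genotype from I^A I^B × I^A i: 1/4 I^A I^A, 1/4 I^A I^B, 1/4 I^A i, 1/4 I^B i.
Crossing each possibility with the father I^B i and summing P(type O): 1/4·0 + 1/4·0 + 1/4·1/4 + 1/4·1/4 = 1/8.
Similarly for Rh via the mother's Rh distribution: P(Rh+) = 5/8.
Independent loci: 1/8 × 5/8 = 5/64.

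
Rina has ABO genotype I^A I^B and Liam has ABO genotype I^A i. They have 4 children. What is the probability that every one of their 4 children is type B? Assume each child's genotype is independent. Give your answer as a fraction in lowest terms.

1/256

ABO cross I^A I^B × I^A i → 1/2 A, 1/4 B, 1/4 AB.
So P(type B) = 1/4 per child.
All 4 independent: (1/4)^4 = 1/256.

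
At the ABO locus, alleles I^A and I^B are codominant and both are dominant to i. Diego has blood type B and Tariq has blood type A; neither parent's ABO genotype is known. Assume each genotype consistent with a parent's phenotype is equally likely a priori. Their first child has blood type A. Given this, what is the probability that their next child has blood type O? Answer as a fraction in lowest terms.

Possible genotypes: Diego ∈ {I^B I^B, I^B i}; Tariq ∈ {I^A I^A, I^A i}.
Weight each parental genotype pair by prior × P(type-A child):
  I^B i × I^A I^A: posterior weight 2/3; P(next child type O) = 0.
  I^B i × I^A i: posterior weight 1/3; P(next child type O) = 1/4.
Weighted sum = 1/12.

1/12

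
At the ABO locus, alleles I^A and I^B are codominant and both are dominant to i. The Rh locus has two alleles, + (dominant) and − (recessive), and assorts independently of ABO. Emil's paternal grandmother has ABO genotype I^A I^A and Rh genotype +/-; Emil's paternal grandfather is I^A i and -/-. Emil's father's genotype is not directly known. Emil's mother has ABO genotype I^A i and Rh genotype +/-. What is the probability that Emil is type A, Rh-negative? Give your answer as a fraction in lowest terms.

Emil's father's ABO genotype from I^A I^A × I^A i: 1/2 I^A I^A, 1/2 I^A i.
Crossing each possibility with the mother I^A i and summing P(type A): 1/2·1 + 1/2·3/4 = 7/8.
Similarly for Rh via the father's Rh distribution: P(Rh-) = 3/8.
Independent loci: 7/8 × 3/8 = 21/64.

21/64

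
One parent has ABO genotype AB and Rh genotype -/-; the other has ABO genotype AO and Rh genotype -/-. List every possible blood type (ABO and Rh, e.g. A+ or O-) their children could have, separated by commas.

Gametes from AB × AO give offspring ABO genotypes AA, AB, AO, BO, i.e. phenotypes A, B, AB.
Rh cross -/- × -/- → phenotypes Rh-.
Combining independently: A-, B-, AB-.

A-, B-, AB-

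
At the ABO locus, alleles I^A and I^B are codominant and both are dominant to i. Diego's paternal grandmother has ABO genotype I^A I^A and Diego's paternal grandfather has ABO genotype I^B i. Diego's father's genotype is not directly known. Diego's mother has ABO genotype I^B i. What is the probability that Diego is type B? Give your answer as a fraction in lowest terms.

Diego's father's ABO genotype from I^A I^A × I^B i: 1/2 I^A I^B, 1/2 I^A i.
Crossing each possibility with the mother I^B i and summing P(type B): 1/2·1/2 + 1/2·1/4 = 3/8.

3/8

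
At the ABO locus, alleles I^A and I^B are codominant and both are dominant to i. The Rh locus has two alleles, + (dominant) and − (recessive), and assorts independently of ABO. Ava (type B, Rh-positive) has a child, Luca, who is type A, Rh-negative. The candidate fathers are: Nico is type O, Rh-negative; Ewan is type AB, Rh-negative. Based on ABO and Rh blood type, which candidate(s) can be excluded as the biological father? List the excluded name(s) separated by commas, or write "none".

Nico

A candidate is excluded only if no genotype consistent with his phenotype could produce a type A, Rh-negative child with a type B, Rh-positive mother.
Nico (type O, Rh-): no genotype consistent with that phenotype can produce a type-A Rh- child with a type-B mother.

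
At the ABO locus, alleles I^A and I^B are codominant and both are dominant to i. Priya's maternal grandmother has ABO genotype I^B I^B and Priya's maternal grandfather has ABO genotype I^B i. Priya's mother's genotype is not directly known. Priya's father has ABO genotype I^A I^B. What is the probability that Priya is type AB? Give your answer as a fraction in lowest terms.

Priya's mother's ABO genotype from I^B I^B × I^B i: 1/2 I^B I^B, 1/2 I^B i.
Crossing each possibility with the father I^A I^B and summing P(type AB): 1/2·1/2 + 1/2·1/4 = 3/8.

3/8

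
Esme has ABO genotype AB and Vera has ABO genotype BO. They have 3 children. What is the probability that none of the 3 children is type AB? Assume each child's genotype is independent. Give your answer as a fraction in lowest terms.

ABO cross AB × BO → 1/4 A, 1/2 B, 1/4 AB.
So P(type AB) = 1/4 per child.
P(not type AB) = 3/4 for one child; (3/4)^3 = 27/64.

27/64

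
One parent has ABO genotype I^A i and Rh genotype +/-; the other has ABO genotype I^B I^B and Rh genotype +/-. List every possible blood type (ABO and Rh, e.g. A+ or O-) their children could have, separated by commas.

B+, B-, AB+, AB-

Gametes from I^A i × I^B I^B give offspring ABO genotypes I^A I^B, I^B i, i.e. phenotypes B, AB.
Rh cross +/- × +/- → phenotypes Rh+, Rh-.
Combining independently: B+, B-, AB+, AB-.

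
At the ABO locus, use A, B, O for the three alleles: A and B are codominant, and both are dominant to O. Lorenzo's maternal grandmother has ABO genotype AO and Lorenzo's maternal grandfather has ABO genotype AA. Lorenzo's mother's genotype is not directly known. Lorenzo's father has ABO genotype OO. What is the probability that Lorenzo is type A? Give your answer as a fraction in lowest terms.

3/4

Lorenzo's mother's ABO genotype from AO × AA: 1/2 AA, 1/2 AO.
Crossing each possibility with the father OO and summing P(type A): 1/2·1 + 1/2·1/2 = 3/4.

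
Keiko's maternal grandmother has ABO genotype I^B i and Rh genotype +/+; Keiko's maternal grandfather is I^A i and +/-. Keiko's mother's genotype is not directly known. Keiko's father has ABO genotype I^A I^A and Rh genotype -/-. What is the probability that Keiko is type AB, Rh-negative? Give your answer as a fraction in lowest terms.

1/16

Keiko's mother's ABO genotype from I^B i × I^A i: 1/4 I^A I^B, 1/4 I^A i, 1/4 I^B i, 1/4 i i.
Crossing each possibility with the father I^A I^A and summing P(type AB): 1/4·1/2 + 1/4·0 + 1/4·1/2 + 1/4·0 = 1/4.
Similarly for Rh via the mother's Rh distribution: P(Rh-) = 1/4.
Independent loci: 1/4 × 1/4 = 1/16.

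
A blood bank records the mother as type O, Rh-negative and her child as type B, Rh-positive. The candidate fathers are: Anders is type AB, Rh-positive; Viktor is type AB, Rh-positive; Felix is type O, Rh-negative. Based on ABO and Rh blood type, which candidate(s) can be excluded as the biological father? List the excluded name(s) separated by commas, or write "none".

Felix

A candidate is excluded only if no genotype consistent with his phenotype could produce a type B, Rh-positive child with a type O, Rh-negative mother.
Felix (type O, Rh-): no genotype consistent with that phenotype can produce a type-B Rh+ child with a type-O mother.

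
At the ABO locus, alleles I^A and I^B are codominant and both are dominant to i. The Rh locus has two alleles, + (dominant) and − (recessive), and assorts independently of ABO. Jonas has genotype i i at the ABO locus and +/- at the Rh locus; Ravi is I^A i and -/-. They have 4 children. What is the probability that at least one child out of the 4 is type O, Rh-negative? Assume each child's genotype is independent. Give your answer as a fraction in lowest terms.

175/256

ABO cross i i × I^A i → 1/2 O, 1/2 A.
Rh cross +/- × -/- → 1/2 Rh+, 1/2 Rh-; so P(type O, Rh-negative) = 1/2 × 1/2 = 1/4 per child.
P(none) = (3/4)^4 = 81/256; P(at least one) = 1 − 81/256 = 175/256.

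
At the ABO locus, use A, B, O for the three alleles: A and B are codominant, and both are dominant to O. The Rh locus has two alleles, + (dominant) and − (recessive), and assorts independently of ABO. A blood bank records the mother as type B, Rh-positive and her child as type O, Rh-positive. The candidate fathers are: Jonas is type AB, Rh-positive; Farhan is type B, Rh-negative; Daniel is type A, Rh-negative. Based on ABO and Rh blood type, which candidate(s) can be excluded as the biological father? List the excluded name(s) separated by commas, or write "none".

A candidate is excluded only if no genotype consistent with his phenotype could produce a type O, Rh-positive child with a type B, Rh-positive mother.
Jonas (type AB, Rh+): no genotype consistent with that phenotype can produce a type-O Rh+ child with a type-B mother.

Jonas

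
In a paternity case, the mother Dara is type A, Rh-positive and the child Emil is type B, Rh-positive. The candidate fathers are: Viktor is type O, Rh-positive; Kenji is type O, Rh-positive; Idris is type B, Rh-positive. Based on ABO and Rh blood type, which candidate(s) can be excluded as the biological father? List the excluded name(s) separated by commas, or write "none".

A candidate is excluded only if no genotype consistent with his phenotype could produce a type B, Rh-positive child with a type A, Rh-positive mother.
Viktor (type O, Rh+): no genotype consistent with that phenotype can produce a type-B Rh+ child with a type-A mother.
Kenji (type O, Rh+): no genotype consistent with that phenotype can produce a type-B Rh+ child with a type-A mother.

Viktor, Kenji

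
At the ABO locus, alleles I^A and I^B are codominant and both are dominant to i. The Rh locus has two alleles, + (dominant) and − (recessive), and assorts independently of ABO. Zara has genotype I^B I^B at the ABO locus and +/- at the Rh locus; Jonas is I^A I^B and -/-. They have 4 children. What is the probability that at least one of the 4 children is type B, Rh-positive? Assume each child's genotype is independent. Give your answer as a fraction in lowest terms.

ABO cross I^B I^B × I^A I^B → 1/2 B, 1/2 AB.
Rh cross +/- × -/- → 1/2 Rh+, 1/2 Rh-; so P(type B, Rh-positive) = 1/2 × 1/2 = 1/4 per child.
P(none) = (3/4)^4 = 81/256; P(at least one) = 1 − 81/256 = 175/256.

175/256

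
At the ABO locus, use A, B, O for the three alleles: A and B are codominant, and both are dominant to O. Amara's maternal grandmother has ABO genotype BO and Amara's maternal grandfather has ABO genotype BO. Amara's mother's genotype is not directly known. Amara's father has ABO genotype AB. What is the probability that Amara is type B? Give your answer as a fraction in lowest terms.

1/2

Amara's mother's ABO genotype from BO × BO: 1/4 BB, 1/2 BO, 1/4 OO.
Crossing each possibility with the father AB and summing P(type B): 1/4·1/2 + 1/2·1/2 + 1/4·1/2 = 1/2.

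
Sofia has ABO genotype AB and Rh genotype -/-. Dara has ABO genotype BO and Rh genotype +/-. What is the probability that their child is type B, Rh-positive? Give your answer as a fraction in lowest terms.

1/4

ABO cross AB × BO → offspring phenotypes: 1/4 A, 1/2 B, 1/4 AB.
Rh cross -/- × +/- → 1/2 Rh+, 1/2 Rh-.
Independent loci: P(type B, Rh-positive) = 1/2 × 1/2 = 1/4.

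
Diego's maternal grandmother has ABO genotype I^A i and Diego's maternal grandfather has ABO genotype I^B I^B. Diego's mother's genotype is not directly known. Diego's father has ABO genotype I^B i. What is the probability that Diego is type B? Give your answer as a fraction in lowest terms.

5/8

Diego's mother's ABO genotype from I^A i × I^B I^B: 1/2 I^A I^B, 1/2 I^B i.
Crossing each possibility with the father I^B i and summing P(type B): 1/2·1/2 + 1/2·3/4 = 5/8.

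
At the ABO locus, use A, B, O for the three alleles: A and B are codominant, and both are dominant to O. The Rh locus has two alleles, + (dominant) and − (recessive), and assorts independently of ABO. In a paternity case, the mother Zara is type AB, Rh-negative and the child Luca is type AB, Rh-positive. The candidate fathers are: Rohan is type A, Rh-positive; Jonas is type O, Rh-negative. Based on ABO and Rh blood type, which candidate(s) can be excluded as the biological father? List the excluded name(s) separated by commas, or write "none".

A candidate is excluded only if no genotype consistent with his phenotype could produce a type AB, Rh-positive child with a type AB, Rh-negative mother.
Jonas (type O, Rh-): no genotype consistent with that phenotype can produce a type-AB Rh+ child with a type-AB mother.

Jonas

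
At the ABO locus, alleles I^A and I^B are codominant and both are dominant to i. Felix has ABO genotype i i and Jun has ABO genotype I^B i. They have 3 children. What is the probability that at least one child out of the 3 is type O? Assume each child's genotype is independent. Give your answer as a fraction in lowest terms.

7/8

ABO cross i i × I^B i → 1/2 O, 1/2 B.
So P(type O) = 1/2 per child.
P(none) = (1/2)^3 = 1/8; P(at least one) = 1 − 1/8 = 7/8.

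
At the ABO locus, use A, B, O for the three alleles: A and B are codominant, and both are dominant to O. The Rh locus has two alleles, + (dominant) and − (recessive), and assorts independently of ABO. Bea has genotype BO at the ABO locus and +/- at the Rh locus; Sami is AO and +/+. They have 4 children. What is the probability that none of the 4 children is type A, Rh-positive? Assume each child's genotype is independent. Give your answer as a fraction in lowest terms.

ABO cross BO × AO → 1/4 O, 1/4 A, 1/4 B, 1/4 AB.
Rh cross +/- × +/+ → 1 Rh+; so P(type A, Rh-positive) = 1/4 × 1 = 1/4 per child.
P(not type A, Rh-positive) = 3/4 for one child; (3/4)^4 = 81/256.

81/256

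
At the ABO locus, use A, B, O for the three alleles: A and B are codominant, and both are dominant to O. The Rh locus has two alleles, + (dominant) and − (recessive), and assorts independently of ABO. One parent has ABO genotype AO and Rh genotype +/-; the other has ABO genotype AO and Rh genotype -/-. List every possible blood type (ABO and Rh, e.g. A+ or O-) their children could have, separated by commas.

O+, O-, A+, A-

Gametes from AO × AO give offspring ABO genotypes AA, AO, OO, i.e. phenotypes O, A.
Rh cross +/- × -/- → phenotypes Rh+, Rh-.
Combining independently: O+, O-, A+, A-.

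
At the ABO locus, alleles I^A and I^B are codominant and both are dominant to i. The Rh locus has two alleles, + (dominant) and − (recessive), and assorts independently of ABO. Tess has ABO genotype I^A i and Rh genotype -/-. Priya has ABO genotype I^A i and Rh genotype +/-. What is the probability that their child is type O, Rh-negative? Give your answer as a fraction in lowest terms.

1/8

ABO cross I^A i × I^A i → offspring phenotypes: 1/4 O, 3/4 A.
Rh cross -/- × +/- → 1/2 Rh+, 1/2 Rh-.
Independent loci: P(type O, Rh-negative) = 1/4 × 1/2 = 1/8.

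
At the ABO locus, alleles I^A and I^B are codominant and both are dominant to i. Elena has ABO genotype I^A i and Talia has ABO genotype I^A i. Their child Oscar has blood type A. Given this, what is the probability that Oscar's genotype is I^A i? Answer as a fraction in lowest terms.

Cross I^A i × I^A i → 1/4 I^A I^A, 1/2 I^A i, 1/4 i i.
Type-A genotypes among offspring: I^A I^A (1/4), I^A i (1/2); total 3/4.
P(I^A i | type A) = (1/2) / (3/4) = 2/3.

2/3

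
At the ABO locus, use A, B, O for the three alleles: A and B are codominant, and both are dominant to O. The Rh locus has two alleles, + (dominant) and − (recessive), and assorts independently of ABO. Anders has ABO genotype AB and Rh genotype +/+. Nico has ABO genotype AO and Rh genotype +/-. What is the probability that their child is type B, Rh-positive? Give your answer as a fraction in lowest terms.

ABO cross AB × AO → offspring phenotypes: 1/2 A, 1/4 B, 1/4 AB.
Rh cross +/+ × +/- → 1 Rh+.
Independent loci: P(type B, Rh-positive) = 1/4 × 1 = 1/4.

1/4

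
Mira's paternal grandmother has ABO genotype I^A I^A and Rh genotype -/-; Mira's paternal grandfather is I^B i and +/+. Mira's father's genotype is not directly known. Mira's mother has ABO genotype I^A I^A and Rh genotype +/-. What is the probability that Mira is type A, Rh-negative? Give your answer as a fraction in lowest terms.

3/16

Mira's father's ABO genotype from I^A I^A × I^B i: 1/2 I^A I^B, 1/2 I^A i.
Crossing each possibility with the mother I^A I^A and summing P(type A): 1/2·1/2 + 1/2·1 = 3/4.
Similarly for Rh via the father's Rh distribution: P(Rh-) = 1/4.
Independent loci: 3/4 × 1/4 = 3/16.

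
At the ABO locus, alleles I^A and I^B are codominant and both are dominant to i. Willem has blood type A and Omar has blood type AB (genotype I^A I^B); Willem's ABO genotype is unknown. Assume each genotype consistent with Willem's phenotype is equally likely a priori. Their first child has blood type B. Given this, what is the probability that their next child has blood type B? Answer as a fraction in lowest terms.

Possible genotypes: Willem ∈ {I^A I^A, I^A i}; Omar ∈ {I^A I^B}.
Weight each parental genotype pair by prior × P(type-B child):
  I^A i × I^A I^B: posterior weight 1; P(next child type B) = 1/4.
Weighted sum = 1/4.

1/4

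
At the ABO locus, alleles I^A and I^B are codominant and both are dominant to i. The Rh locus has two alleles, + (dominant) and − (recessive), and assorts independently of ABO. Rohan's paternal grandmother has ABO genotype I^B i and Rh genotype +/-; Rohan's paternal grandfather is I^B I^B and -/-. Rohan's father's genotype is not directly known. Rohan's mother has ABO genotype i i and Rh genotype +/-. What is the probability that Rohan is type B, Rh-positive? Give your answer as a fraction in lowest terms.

15/32

Rohan's father's ABO genotype from I^B i × I^B I^B: 1/2 I^B I^B, 1/2 I^B i.
Crossing each possibility with the mother i i and summing P(type B): 1/2·1 + 1/2·1/2 = 3/4.
Similarly for Rh via the father's Rh distribution: P(Rh+) = 5/8.
Independent loci: 3/4 × 5/8 = 15/32.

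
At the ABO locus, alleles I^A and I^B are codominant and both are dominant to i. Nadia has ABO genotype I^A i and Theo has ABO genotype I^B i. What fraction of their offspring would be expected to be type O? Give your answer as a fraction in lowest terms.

ABO cross I^A i × I^B i → offspring phenotypes: 1/4 O, 1/4 A, 1/4 B, 1/4 AB.
So P(type O) = 1/4.

1/4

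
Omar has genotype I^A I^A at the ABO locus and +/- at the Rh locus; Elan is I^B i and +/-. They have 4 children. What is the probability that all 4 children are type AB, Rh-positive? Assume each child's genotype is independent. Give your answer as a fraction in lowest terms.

81/4096

ABO cross I^A I^A × I^B i → 1/2 A, 1/2 AB.
Rh cross +/- × +/- → 3/4 Rh+, 1/4 Rh-; so P(type AB, Rh-positive) = 1/2 × 3/4 = 3/8 per child.
All 4 independent: (3/8)^4 = 81/4096.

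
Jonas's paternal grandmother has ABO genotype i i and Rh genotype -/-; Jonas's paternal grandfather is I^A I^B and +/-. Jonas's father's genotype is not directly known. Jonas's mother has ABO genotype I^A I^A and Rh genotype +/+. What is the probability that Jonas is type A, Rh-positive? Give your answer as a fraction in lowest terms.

3/4

Jonas's father's ABO genotype from i i × I^A I^B: 1/2 I^A i, 1/2 I^B i.
Crossing each possibility with the mother I^A I^A and summing P(type A): 1/2·1 + 1/2·1/2 = 3/4.
Similarly for Rh via the father's Rh distribution: P(Rh+) = 1.
Independent loci: 3/4 × 1 = 3/4.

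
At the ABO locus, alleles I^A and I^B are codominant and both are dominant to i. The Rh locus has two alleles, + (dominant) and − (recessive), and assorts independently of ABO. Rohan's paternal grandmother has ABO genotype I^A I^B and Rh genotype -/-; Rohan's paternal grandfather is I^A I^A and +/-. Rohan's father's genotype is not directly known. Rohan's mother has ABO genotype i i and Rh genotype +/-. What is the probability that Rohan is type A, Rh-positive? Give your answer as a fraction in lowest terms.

Rohan's father's ABO genotype from I^A I^B × I^A I^A: 1/2 I^A I^A, 1/2 I^A I^B.
Crossing each possibility with the mother i i and summing P(type A): 1/2·1 + 1/2·1/2 = 3/4.
Similarly for Rh via the father's Rh distribution: P(Rh+) = 5/8.
Independent loci: 3/4 × 5/8 = 15/32.

15/32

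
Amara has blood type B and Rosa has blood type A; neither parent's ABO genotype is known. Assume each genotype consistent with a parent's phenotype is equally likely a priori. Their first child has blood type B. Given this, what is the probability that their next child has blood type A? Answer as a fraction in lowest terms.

Possible genotypes: Amara ∈ {BB, BO}; Rosa ∈ {AA, AO}.
Weight each parental genotype pair by prior × P(type-B child):
  BB × AO: posterior weight 2/3; P(next child type A) = 0.
  BO × AO: posterior weight 1/3; P(next child type A) = 1/4.
Weighted sum = 1/12.

1/12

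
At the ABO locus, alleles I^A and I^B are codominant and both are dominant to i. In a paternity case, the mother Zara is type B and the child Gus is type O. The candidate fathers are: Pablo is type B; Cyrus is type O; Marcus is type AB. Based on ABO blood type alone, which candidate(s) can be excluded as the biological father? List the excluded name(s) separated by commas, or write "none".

Marcus

A candidate is excluded only if no genotype consistent with his phenotype could produce a type O child with a type B mother.
Marcus (type AB): no genotype consistent with that phenotype can produce a type-O child with a type-B mother.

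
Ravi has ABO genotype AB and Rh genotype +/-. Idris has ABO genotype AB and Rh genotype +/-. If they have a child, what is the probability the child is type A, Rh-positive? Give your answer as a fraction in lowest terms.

3/16

ABO cross AB × AB → offspring phenotypes: 1/4 A, 1/4 B, 1/2 AB.
Rh cross +/- × +/- → 3/4 Rh+, 1/4 Rh-.
Independent loci: P(type A, Rh-positive) = 1/4 × 3/4 = 3/16.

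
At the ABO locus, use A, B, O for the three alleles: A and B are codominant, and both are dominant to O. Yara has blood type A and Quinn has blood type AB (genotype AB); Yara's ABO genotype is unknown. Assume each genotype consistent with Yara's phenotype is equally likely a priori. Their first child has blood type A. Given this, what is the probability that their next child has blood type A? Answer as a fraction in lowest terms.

1/2

Possible genotypes: Yara ∈ {AA, AO}; Quinn ∈ {AB}.
Weight each parental genotype pair by prior × P(type-A child):
  AA × AB: posterior weight 1/2; P(next child type A) = 1/2.
  AO × AB: posterior weight 1/2; P(next child type A) = 1/2.
Weighted sum = 1/2.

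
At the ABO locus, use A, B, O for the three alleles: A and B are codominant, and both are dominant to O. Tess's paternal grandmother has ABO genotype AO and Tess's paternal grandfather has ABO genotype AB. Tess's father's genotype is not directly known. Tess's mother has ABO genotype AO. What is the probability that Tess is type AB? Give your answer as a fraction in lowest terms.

1/8

Tess's father's ABO genotype from AO × AB: 1/4 AA, 1/4 AB, 1/4 AO, 1/4 BO.
Crossing each possibility with the mother AO and summing P(type AB): 1/4·0 + 1/4·1/4 + 1/4·0 + 1/4·1/4 = 1/8.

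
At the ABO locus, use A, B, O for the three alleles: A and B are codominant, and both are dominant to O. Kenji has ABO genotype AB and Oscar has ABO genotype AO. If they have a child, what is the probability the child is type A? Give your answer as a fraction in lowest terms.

ABO cross AB × AO → offspring phenotypes: 1/2 A, 1/4 B, 1/4 AB.
So P(type A) = 1/2.

1/2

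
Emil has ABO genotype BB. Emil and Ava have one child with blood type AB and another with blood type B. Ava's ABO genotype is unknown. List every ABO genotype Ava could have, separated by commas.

For each candidate genotype of Ava, check whether crossing it with BB can produce every observed child phenotype.
  AA → possible child types {AB} ✗
  AB → possible child types {B, AB} ✓
  AO → possible child types {B, AB} ✓
  BB → possible child types {B} ✗
  BO → possible child types {B} ✗
  OO → possible child types {B} ✗

AB, AO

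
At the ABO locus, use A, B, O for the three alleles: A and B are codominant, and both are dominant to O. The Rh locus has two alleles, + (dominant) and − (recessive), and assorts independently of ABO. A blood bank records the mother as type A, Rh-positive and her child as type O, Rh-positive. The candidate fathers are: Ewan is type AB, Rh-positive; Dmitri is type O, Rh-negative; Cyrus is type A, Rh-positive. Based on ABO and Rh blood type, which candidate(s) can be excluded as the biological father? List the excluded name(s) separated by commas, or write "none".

A candidate is excluded only if no genotype consistent with his phenotype could produce a type O, Rh-positive child with a type A, Rh-positive mother.
Ewan (type AB, Rh+): no genotype consistent with that phenotype can produce a type-O Rh+ child with a type-A mother.

Ewan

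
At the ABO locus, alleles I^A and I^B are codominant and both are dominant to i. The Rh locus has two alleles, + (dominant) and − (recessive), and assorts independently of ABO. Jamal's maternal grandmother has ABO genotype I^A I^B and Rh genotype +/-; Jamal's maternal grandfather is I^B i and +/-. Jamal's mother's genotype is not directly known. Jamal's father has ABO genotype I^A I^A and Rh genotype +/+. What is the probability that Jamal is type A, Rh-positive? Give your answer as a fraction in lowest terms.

Jamal's mother's ABO genotype from I^A I^B × I^B i: 1/4 I^A I^B, 1/4 I^A i, 1/4 I^B I^B, 1/4 I^B i.
Crossing each possibility with the father I^A I^A and summing P(type A): 1/4·1/2 + 1/4·1 + 1/4·0 + 1/4·1/2 = 1/2.
Similarly for Rh via the mother's Rh distribution: P(Rh+) = 1.
Independent loci: 1/2 × 1 = 1/2.

1/2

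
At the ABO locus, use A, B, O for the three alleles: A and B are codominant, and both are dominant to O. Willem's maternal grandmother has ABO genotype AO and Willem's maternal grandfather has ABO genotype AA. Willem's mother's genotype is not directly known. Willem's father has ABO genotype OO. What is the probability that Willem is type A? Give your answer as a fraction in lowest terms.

3/4

Willem's mother's ABO genotype from AO × AA: 1/2 AA, 1/2 AO.
Crossing each possibility with the father OO and summing P(type A): 1/2·1 + 1/2·1/2 = 3/4.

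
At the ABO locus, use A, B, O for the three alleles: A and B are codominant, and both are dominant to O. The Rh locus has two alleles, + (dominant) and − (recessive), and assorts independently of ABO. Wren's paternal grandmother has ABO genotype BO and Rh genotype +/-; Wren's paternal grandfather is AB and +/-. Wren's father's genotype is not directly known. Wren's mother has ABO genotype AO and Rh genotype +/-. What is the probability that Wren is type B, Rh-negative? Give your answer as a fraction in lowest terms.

1/16

Wren's father's ABO genotype from BO × AB: 1/4 AB, 1/4 AO, 1/4 BB, 1/4 BO.
Crossing each possibility with the mother AO and summing P(type B): 1/4·1/4 + 1/4·0 + 1/4·1/2 + 1/4·1/4 = 1/4.
Similarly for Rh via the father's Rh distribution: P(Rh-) = 1/4.
Independent loci: 1/4 × 1/4 = 1/16.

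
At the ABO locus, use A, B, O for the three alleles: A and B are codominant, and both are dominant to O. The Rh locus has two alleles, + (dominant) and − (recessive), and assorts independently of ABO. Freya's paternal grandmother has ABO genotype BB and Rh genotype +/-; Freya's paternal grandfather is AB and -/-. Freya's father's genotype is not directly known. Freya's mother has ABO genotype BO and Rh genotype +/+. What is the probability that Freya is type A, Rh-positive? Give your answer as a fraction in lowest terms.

Freya's father's ABO genotype from BB × AB: 1/2 AB, 1/2 BB.
Crossing each possibility with the mother BO and summing P(type A): 1/2·1/4 + 1/2·0 = 1/8.
Similarly for Rh via the father's Rh distribution: P(Rh+) = 1.
Independent loci: 1/8 × 1 = 1/8.

1/8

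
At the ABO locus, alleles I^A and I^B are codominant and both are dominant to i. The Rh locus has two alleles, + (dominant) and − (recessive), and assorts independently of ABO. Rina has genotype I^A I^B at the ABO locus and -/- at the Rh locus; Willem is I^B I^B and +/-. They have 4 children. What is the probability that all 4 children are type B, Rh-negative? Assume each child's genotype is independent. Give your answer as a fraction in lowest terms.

1/256

ABO cross I^A I^B × I^B I^B → 1/2 B, 1/2 AB.
Rh cross -/- × +/- → 1/2 Rh+, 1/2 Rh-; so P(type B, Rh-negative) = 1/2 × 1/2 = 1/4 per child.
All 4 independent: (1/4)^4 = 1/256.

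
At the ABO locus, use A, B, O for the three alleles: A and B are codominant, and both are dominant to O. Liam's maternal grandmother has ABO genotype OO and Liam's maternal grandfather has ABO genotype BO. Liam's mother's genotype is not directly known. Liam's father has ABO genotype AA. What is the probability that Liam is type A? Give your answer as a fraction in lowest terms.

3/4

Liam's mother's ABO genotype from OO × BO: 1/2 BO, 1/2 OO.
Crossing each possibility with the father AA and summing P(type A): 1/2·1/2 + 1/2·1 = 3/4.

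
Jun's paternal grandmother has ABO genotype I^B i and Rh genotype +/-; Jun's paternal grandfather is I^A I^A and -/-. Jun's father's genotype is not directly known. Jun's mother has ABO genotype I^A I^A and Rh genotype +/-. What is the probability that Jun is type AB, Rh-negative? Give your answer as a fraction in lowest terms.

Jun's father's ABO genotype from I^B i × I^A I^A: 1/2 I^A I^B, 1/2 I^A i.
Crossing each possibility with the mother I^A I^A and summing P(type AB): 1/2·1/2 + 1/2·0 = 1/4.
Similarly for Rh via the father's Rh distribution: P(Rh-) = 3/8.
Independent loci: 1/4 × 3/8 = 3/32.

3/32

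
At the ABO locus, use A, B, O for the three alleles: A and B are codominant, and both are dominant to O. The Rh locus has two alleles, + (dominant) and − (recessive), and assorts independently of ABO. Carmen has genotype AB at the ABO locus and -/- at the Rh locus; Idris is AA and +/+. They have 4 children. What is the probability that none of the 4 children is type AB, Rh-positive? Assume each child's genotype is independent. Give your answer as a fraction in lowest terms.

ABO cross AB × AA → 1/2 A, 1/2 AB.
Rh cross -/- × +/+ → 1 Rh+; so P(type AB, Rh-positive) = 1/2 × 1 = 1/2 per child.
P(not type AB, Rh-positive) = 1/2 for one child; (1/2)^4 = 1/16.

1/16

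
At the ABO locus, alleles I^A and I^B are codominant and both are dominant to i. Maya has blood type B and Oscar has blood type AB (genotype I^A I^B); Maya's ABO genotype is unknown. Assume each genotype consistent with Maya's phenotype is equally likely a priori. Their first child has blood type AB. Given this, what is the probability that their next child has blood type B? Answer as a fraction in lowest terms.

Possible genotypes: Maya ∈ {I^B I^B, I^B i}; Oscar ∈ {I^A I^B}.
Weight each parental genotype pair by prior × P(type-AB child):
  I^B I^B × I^A I^B: posterior weight 2/3; P(next child type B) = 1/2.
  I^B i × I^A I^B: posterior weight 1/3; P(next child type B) = 1/2.
Weighted sum = 1/2.

1/2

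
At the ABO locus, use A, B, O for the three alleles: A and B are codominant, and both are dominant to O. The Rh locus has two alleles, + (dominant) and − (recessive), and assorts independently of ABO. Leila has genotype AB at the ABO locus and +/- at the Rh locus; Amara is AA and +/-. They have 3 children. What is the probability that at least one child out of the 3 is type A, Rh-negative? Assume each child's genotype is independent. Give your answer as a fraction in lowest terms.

ABO cross AB × AA → 1/2 A, 1/2 AB.
Rh cross +/- × +/- → 3/4 Rh+, 1/4 Rh-; so P(type A, Rh-negative) = 1/2 × 1/4 = 1/8 per child.
P(none) = (7/8)^3 = 343/512; P(at least one) = 1 − 343/512 = 169/512.

169/512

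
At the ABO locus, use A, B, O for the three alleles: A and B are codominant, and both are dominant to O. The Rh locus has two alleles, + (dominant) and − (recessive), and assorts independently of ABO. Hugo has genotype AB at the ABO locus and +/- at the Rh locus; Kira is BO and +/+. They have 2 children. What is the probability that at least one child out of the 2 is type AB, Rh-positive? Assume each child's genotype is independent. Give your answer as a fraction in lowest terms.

ABO cross AB × BO → 1/4 A, 1/2 B, 1/4 AB.
Rh cross +/- × +/+ → 1 Rh+; so P(type AB, Rh-positive) = 1/4 × 1 = 1/4 per child.
P(none) = (3/4)^2 = 9/16; P(at least one) = 1 − 9/16 = 7/16.

7/16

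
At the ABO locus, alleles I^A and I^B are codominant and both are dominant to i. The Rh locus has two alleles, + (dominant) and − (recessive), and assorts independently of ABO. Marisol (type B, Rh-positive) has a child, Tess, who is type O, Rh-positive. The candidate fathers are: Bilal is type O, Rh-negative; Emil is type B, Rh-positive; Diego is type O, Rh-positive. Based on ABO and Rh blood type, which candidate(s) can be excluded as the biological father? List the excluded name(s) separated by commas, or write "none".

none

A candidate is excluded only if no genotype consistent with his phenotype could produce a type O, Rh-positive child with a type B, Rh-positive mother.
Every candidate has at least one consistent genotype combination, so none can be excluded.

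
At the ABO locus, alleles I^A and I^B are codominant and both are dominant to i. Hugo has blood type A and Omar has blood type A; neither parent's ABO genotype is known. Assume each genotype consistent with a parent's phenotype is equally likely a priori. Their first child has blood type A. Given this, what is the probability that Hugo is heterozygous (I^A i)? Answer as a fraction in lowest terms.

Possible genotypes: Hugo ∈ {I^A I^A, I^A i}; Omar ∈ {I^A I^A, I^A i}.
Weight each parental genotype pair by prior × P(type-A child):
  I^A I^A × I^A I^A: posterior weight 4/15.
  I^A I^A × I^A i: posterior weight 4/15.
  I^A i × I^A I^A: posterior weight 4/15.
  I^A i × I^A i: posterior weight 1/5.
Sum the posterior weight over pairs where Hugo is I^A i: 7/15.

7/15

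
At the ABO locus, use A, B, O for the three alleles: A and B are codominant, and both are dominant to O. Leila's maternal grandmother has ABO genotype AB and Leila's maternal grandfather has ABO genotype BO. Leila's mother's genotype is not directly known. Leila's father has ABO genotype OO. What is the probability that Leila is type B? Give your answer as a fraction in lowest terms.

1/2

Leila's mother's ABO genotype from AB × BO: 1/4 AB, 1/4 AO, 1/4 BB, 1/4 BO.
Crossing each possibility with the father OO and summing P(type B): 1/4·1/2 + 1/4·0 + 1/4·1 + 1/4·1/2 = 1/2.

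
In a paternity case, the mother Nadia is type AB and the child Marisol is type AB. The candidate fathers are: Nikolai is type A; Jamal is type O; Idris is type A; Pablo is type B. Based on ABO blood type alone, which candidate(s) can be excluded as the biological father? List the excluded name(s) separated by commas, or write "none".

A candidate is excluded only if no genotype consistent with his phenotype could produce a type AB child with a type AB mother.
Jamal (type O): no genotype consistent with that phenotype can produce a type-AB child with a type-AB mother.

Jamal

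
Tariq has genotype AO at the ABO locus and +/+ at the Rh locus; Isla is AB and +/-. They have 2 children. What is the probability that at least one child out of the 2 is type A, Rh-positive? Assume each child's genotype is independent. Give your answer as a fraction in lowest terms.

ABO cross AO × AB → 1/2 A, 1/4 B, 1/4 AB.
Rh cross +/+ × +/- → 1 Rh+; so P(type A, Rh-positive) = 1/2 × 1 = 1/2 per child.
P(none) = (1/2)^2 = 1/4; P(at least one) = 1 − 1/4 = 3/4.

3/4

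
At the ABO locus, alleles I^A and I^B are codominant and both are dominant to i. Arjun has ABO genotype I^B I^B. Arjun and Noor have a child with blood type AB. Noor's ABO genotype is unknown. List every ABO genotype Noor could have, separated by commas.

For each candidate genotype of Noor, check whether crossing it with I^B I^B can produce every observed child phenotype.
  I^A I^A → possible child types {AB} ✓
  I^A I^B → possible child types {B, AB} ✓
  I^A i → possible child types {B, AB} ✓
  I^B I^B → possible child types {B} ✗
  I^B i → possible child types {B} ✗
  i i → possible child types {B} ✗

I^A I^A, I^A I^B, I^A i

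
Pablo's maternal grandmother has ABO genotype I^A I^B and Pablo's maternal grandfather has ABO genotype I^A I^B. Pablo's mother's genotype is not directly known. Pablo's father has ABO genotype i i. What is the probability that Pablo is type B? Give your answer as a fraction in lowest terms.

Pablo's mother's ABO genotype from I^A I^B × I^A I^B: 1/4 I^A I^A, 1/2 I^A I^B, 1/4 I^B I^B.
Crossing each possibility with the father i i and summing P(type B): 1/4·0 + 1/2·1/2 + 1/4·1 = 1/2.

1/2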